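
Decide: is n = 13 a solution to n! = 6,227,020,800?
Yes
13! = 13·12! = 13·479,001,600 = 6,227,020,800, which equals 6,227,020,800.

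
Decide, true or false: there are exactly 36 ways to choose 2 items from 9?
C(9,2) = 36.
Final answer: True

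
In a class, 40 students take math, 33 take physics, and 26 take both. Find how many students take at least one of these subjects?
47

Explanation: |A∪B| = |A|+|B|-|A∩B| = 40+33-26 = 47.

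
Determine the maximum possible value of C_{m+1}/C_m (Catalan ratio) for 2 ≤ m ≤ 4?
3

Reasoning: C_{m+1}/C_m = 2(2m+1)/(m+2), which increases with m. Maximum at m = 4: 2·9/6 = 3.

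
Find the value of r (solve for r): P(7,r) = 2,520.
5
P(7,r) = 7·6·…·(7−r+1), a product of r factors. Multiplying down from 7: 7 = 7; 7·6 = 42; 7·6·5 = 210; 7·6·5·4 = 840; 7·6·5·4·3 = 2,520 ✓ (5 factors). So r = 5.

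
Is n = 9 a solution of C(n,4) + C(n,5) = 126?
No

Explanation: C(9,4) + C(9,5) = 126 + 126 = 252, which does not equal 126.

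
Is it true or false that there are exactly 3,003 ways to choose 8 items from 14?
C(14,8) = 3,003.

Answer: True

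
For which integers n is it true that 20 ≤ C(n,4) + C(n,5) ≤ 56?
6, 7

Reasoning: C(5,4)+C(5,5)=6; C(6,4)+C(6,5)=21; C(7,4)+C(7,5)=56; C(8,4)+C(8,5)=126. So valid n = 6, 7.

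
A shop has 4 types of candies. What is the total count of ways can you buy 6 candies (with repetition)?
84

Explanation: Stars and bars: C(6+4-1, 6) = C(9, 6) = 84.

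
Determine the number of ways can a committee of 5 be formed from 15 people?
C(15,5) = 15! / (5! × (15-5)!)
         = 15! / (5! × 10!)
         = 3,003
Final answer: 3,003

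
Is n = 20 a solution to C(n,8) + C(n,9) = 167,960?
C(20,8) + C(20,9) = 125,970 + 167,960 = 293,930, which does not equal 167,960.
Final answer: No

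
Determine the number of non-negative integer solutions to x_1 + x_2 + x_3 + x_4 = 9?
C(9+4-1, 4-1) = 220.
Final answer: 220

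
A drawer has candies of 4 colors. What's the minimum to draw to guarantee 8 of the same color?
29
Worst case: 7 of each = 28. One more: 29.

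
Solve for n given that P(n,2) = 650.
26

Solution: P(n,2) = n(n−1) is increasing in n; n(n−1) ≈ (n−0.5)^2 = 650 gives n ≈ 26.0. Check: P(24,2) = 552, P(25,2) = 600, P(26,2) = 650 ✓. So n = 26.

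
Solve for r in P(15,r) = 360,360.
5

Solution: P(15,r) = 15·14·…·(15−r+1), a product of r factors. Multiplying down from 15: 15 = 15; 15·14 = 210; 15·14·13 = 2,730; 15·14·13·12 = 32,760; 15·14·13·12·11 = 360,360 ✓ (5 factors). So r = 5.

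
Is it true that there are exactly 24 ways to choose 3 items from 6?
False
C(6,3) = 20 ≠ 24.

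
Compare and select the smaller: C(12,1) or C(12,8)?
C(12,1)=12, C(12,8)=495.

Answer: C(12,1)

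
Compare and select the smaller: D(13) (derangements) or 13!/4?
13!/4

Working:
D(13) = (13-1)·[D(12) + D(11)] = 12·[176,214,841 + 14,684,570] = 2,290,792,932; 13!/4 = 6,227,020,800/4 = 1,556,755,200.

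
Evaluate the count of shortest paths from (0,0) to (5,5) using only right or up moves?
252

Choose 5 rights from 10 moves: C(10,5) = 252.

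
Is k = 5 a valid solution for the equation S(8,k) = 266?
No

Reasoning: S(8,5) = 5·S(7,5) + S(7,4) = 5·140 + 350 = 1,050, which does not equal 266.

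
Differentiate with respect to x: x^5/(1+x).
(5x^4(1+x) - x^5)/(1+x)²

Working:
Quotient rule: [5x^{4}(1+x) - x^5]/(1+x)².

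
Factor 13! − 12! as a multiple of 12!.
13! − 12! = 13·12! − 12! = (13 − 1)·12! = 12 × 12! = 5,748,019,200.
Final answer: 12 × 12! = 5,748,019,200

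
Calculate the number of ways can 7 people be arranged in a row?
5,040

Working:
Arrangements of 7 distinct objects: 7! = 5,040.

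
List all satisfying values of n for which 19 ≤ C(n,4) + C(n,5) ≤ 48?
6

Explanation: C(5,4)+C(5,5)=6; C(6,4)+C(6,5)=21; C(7,4)+C(7,5)=56. So valid n = 6.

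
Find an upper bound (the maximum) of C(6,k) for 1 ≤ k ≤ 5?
20

Reasoning: C(6,k) is maximised at the centre of the row: C(6,3) = 20.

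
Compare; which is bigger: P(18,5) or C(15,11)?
P(18,5)

P(18,5)=1,028,160, C(15,11)=1,365.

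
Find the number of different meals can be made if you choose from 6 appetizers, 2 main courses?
By the multiplication principle: 6 × 2 = 12.
Final answer: 12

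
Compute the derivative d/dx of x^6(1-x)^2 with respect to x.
Product rule: 6x^{5}(1-x)^{2} + x^6·(-2)(1-x)^{1}.
Final answer: 6x^5(1-x)^2 - 2x^6(1-x)^1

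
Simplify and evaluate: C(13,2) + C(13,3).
364

Working:
By Pascal's identity: C(14,3) = 364.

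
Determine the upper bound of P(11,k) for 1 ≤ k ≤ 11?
39,916,800

Solution: P(11,k) increases in k, so maximum at k = 11: 11! = 39,916,800.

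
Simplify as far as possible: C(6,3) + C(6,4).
35

By Pascal's identity: C(7,4) = 35.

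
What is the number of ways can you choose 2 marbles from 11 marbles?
55
C(11,2) = 11! / (2! × (11-2)!)
         = 11! / (2! × 9!)
         = 55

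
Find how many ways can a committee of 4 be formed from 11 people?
330
C(11,4) = 11! / (4! × (11-4)!)
         = 11! / (4! × 7!)
         = 330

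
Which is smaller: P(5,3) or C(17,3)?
P(5,3)=60, C(17,3)=680.
Final answer: P(5,3)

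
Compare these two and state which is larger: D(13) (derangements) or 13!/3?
D(13) = (13-1)·[D(12) + D(11)] = 12·[176,214,841 + 14,684,570] = 2,290,792,932; 13!/3 = 6,227,020,800/3 = 2,075,673,600.
Final answer: D(13)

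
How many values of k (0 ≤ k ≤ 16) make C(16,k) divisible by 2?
15

Explanation: Checking C(16,k) mod 2 for k = 0..16: divisible at k = 1, 2, 3, 4, 5, 6, 7, 8, 9, 10, 11, 12, 13, 14, 15. That's 15 values.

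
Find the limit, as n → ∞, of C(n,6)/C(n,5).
∞

Explanation: C(n,6)/C(n,5) = (n-5)/6 → ∞ as n → ∞.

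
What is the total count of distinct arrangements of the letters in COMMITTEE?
45,360

Word has 9 letters (C=1, O=1, M=2, I=1, T=2, E=2). Arrangements: 9!/Π(k!) = 45,360.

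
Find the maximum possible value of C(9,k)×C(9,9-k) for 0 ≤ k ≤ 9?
15,876

Solution: C(9,k)·C(9,9-k) = C(9,k)², maximised at the centre k = 4: C(9,4)² = 15,876.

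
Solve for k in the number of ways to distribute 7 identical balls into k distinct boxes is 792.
6

Reasoning: Stars and bars: the count is C(7+k−1, k−1), increasing in k. k=4: C(10,3) = 120, k=5: C(11,4) = 330, k=6: C(12,5) = 792 ✓. So k = 6.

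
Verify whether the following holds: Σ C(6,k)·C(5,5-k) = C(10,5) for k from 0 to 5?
False

Explanation: Vandermonde's identity gives C(11,5) = 462; RHS C(10,5) = 252.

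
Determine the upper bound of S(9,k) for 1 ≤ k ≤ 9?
7,770

Reasoning: Row S(9,k) for k = 1..9 (via S(n,k) = k·S(n−1,k) + S(n−1,k−1)): 1, 255, 3,025, 7,770, 6,951, 2,646, 462, 36, 1. The row is unimodal; maximum at k = 4: 7,770.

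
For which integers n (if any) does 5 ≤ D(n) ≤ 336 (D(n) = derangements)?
4, 5, 6

Reasoning: Using D(n) = (n−1)[D(n−1) + D(n−2)] with D(1)=0, D(2)=1: D(3)=2; D(4)=9; D(5)=44; D(6)=265; D(7)=1,854. So valid n = 4, 5, 6.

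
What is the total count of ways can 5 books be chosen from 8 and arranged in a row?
6,720

Reasoning: P(8,5) = 8!/(8-5)! = 6,720.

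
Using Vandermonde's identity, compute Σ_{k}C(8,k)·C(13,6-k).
54,264

Working:
= C(8+13,6) = C(21,6) = 54,264.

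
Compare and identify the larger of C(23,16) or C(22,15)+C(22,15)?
C(22,15)+C(22,15)

C(23,16)=245,157; C(22,15)+C(22,15)=170,544+170,544=341,088.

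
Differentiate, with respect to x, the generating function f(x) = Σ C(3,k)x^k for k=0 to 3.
Term-by-term differentiation gives Σ k·C(3,k)x^{k-1} for k=1 to 3.

Answer: Σ k·C(3,k)x^(k-1) for k=1 to 3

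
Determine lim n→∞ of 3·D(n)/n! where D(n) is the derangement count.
D(n)/n! → 1/e, so 3·D(n)/n! → 3/e.

Answer: 3/e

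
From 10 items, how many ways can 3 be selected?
120

Working:
C(10,3) = 10! / (3! × (10-3)!)
         = 10! / (3! × 7!)
         = 120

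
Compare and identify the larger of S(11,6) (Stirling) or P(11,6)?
P(11,6)
S(11,6) = 6·S(10,6) + S(10,5) = 6·22,827 + 42,525 = 179,487; P(11,6) = 332,640.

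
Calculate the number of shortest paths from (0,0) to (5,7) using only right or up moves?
792

Solution: Choose 5 rights from 12 moves: C(12,5) = 792.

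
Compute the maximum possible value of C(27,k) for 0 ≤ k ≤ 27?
20,058,300

Explanation: Maximum at k = 13 or k = 14: C(27,13) = 20,058,300.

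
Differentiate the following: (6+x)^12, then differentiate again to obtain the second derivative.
132(6+x)^10

Working:
First derivative: 12(6+x)^{11}. Second derivative: 12·11·(6+x)^{10} = 132(6+x)^{10}.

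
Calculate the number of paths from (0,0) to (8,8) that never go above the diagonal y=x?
1,430

Explanation: Counted by the Catalan number C_8: C_8 = C(16,8)/(8+1) = 12,870/9 = 1,430.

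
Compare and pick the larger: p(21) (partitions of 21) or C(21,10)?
C(21,10)

Working:
Pentagonal recurrence p(n) = p(n−1) + p(n−2) − p(n−5) − p(n−7) + …: p(21) = p(20) + p(19) − p(16) − p(14) + p(9) + p(6) = 627 + 490 − 231 − 135 + 30 + 11 = 792; C(21,10) = 352,716.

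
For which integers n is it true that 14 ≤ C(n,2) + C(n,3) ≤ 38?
5, 6

Reasoning: C(4,2)+C(4,3)=10; C(5,2)+C(5,3)=20; C(6,2)+C(6,3)=35; C(7,2)+C(7,3)=56. So valid n = 5, 6.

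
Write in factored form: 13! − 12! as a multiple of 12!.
12 × 12! = 5,748,019,200

Reasoning: 13! − 12! = 13·12! − 12! = (13 − 1)·12! = 12 × 12! = 5,748,019,200.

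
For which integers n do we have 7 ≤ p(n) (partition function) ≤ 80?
5, 6, 7, 8, 9, 10, 11, 12

Explanation: Tabulating p(n) via p(n) = p(n−1) + p(n−2) − p(n−5) − p(n−7) + …: p(4)=5; p(5)=7; p(6)=11; p(7)=15; p(8)=22; p(9)=30; p(10)=42; p(11)=56; p(12)=77; p(13)=101. So valid n = 5, 6, 7, 8, 9, 10, 11, 12.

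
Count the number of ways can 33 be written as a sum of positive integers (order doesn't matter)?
10,143
Pentagonal recurrence p(n) = p(n−1) + p(n−2) − p(n−5) − p(n−7) + …: p(33) = p(32) + p(31) − p(28) − p(26) + p(21) + p(18) − p(11) − p(7) = 8,349 + 6,842 − 3,718 − 2,436 + 792 + 385 − 56 − 15 = 10,143.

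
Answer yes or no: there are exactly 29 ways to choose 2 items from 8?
No

C(8,2) = 28 ≠ 29.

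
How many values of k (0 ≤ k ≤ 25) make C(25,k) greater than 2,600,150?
6

Explanation: Row 25 is unimodal and symmetric about k=25/2. C(25,9)=2,042,975 ≤ 2,600,150; C(25,10)=3,268,760 > 2,600,150; by symmetry C(25,k) > 2,600,150 for k = 10..15. That's 15 - 10 + 1 = 6 values.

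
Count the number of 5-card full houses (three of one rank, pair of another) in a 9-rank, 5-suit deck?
7,200

Explanation: Triple rank: 9. Triple suits: C(5,3)=10. Pair rank: 8. Pair suits: C(5,2)=10. Total: 7,200.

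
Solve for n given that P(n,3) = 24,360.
30

Solution: P(n,3) = n(n−1)(n−2) is increasing in n; n(n−1)(n−2) ≈ (n−1)^3 = 24,360 gives n ≈ 30.0. Check: P(28,3) = 19,656, P(29,3) = 21,924, P(30,3) = 24,360 ✓. So n = 30.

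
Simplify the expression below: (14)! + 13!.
93,405,312,000

Working:
(14)! + 13! = (14)·13! + 13! = (14+1)·13! = 15·13! = 93,405,312,000.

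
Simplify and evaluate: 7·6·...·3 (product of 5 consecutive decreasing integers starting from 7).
This is P(7,5) = 7!/(2)! = 2,520.
Final answer: 2,520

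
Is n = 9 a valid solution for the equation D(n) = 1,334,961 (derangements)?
No
D(9) = (9-1)·[D(8) + D(7)] = 8·[14,833 + 1,854] = 133,496, which does not equal 1,334,961.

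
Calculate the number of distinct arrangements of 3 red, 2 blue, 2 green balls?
210

Reasoning: Multinomial: 7!/(3! × 2! × 2!) = 210.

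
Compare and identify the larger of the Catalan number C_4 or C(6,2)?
C_4 = C(8,4)/(4+1) = 70/5 = 14; C(6,2) = 15.
Final answer: C(6,2)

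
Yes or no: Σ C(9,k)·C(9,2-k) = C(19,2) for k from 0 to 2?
Vandermonde's identity gives C(18,2) = 153; RHS C(19,2) = 171.
Final answer: No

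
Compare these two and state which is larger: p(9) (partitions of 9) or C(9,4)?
C(9,4)
Pentagonal recurrence p(n) = p(n−1) + p(n−2) − p(n−5) − p(n−7) + …: p(9) = p(8) + p(7) − p(4) − p(2) = 22 + 15 − 5 − 2 = 30; C(9,4) = 126.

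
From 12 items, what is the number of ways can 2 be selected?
C(12,2) = 12! / (2! × (12-2)!)
         = 12! / (2! × 10!)
         = 66

Answer: 66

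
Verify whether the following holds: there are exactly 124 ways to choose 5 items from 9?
C(9,5) = 126 ≠ 124.
Final answer: False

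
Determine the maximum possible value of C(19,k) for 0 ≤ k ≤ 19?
92,378

Solution: Maximum at k = 9 or k = 10: C(19,9) = 92,378.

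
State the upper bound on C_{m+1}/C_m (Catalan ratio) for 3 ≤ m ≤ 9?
38/11

Reasoning: C_{m+1}/C_m = 2(2m+1)/(m+2), which increases with m. Maximum at m = 9: 2·19/11 = 38/11.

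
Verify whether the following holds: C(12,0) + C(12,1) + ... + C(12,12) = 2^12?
Binomial theorem with x = y = 1: Σ C(12,i) = (1+1)^12 = 2^12 = 4,096. The statement holds.

Answer: True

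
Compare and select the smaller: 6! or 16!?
6!

Reasoning: 6!=720, 16!=20,922,789,888,000. 16! > 6!.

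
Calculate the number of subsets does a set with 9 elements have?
512

Explanation: Each element can be included or excluded: 2^9 = 512.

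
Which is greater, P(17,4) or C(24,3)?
P(17,4)=57,120, C(24,3)=2,024.

Answer: P(17,4)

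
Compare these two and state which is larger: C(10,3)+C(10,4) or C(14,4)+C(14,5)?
C(14,4)+C(14,5)

Solution: First=330, Second=3,003.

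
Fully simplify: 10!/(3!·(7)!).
This is C(10,3) = 120.
Final answer: 120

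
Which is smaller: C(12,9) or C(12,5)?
C(12,9)=220, C(12,5)=792.
Final answer: C(12,9)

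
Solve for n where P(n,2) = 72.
9

Reasoning: P(n,2) = n(n−1) is increasing in n; n(n−1) ≈ (n−0.5)^2 = 72 gives n ≈ 9.0. Check: P(7,2) = 42, P(8,2) = 56, P(9,2) = 72 ✓. So n = 9.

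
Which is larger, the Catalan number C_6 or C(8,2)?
C_6

Solution: C_6 = C(12,6)/(6+1) = 924/7 = 132; C(8,2) = 28.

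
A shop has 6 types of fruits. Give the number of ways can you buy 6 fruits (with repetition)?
462

Reasoning: Stars and bars: C(6+6-1, 6) = C(11, 6) = 462.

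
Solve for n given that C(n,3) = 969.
19

Working:
C(n,3) = n(n−1)(n−2)/3! is increasing in n, and n(n−1)(n−2) = 3!·969 = 5,814 ≈ (n−1)^3 gives n ≈ 19.0. Check: C(17,3) = 680, C(18,3) = 816, C(19,3) = 969 ✓. So n = 19.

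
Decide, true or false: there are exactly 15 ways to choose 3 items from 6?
False

Working:
C(6,3) = 20 ≠ 15.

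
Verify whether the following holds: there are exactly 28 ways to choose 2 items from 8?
True

Solution: C(8,2) = 28.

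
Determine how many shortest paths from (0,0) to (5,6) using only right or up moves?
462

Solution: Choose 5 rights from 11 moves: C(11,5) = 462.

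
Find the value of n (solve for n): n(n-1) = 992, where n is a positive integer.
32

Solution: n² − n − 992 = 0, so n = (1 ± √(1 + 4·992))/2 = (1 ± √3,969)/2 = (1 ± 63)/2, i.e. n = 32 or n = -31. Taking the positive root, n = 32 (check: 32×31 = 992).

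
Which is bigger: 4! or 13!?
13!

Solution: 4!=24, 13!=6,227,020,800. 13! > 4!.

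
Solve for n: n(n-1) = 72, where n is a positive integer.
9

Solution: n² − n − 72 = 0, so n = (1 ± √(1 + 4·72))/2 = (1 ± √289)/2 = (1 ± 17)/2, i.e. n = 9 or n = -8. Taking the positive root, n = 9 (check: 9×8 = 72).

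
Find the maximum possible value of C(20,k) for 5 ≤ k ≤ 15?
C(20,k) is maximised at the centre of the row: C(20,10) = 184,756.

Answer: 184,756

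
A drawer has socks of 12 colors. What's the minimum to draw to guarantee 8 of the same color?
Worst case: 7 of each = 84. One more: 85.
Final answer: 85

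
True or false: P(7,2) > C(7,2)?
True

Working:
P(7,2) = 42 and C(7,2) = 21; P(n,r) = r! × C(n,r) so P > C whenever r ≥ 2.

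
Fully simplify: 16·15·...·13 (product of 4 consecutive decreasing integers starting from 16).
43,680

Solution: This is P(16,4) = 16!/(12)! = 43,680.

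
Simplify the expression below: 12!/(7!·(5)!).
792

Reasoning: This is C(12,7) = 792.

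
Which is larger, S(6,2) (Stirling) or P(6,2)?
S(6,2) = 2·S(5,2) + S(5,1) = 2·15 + 1 = 31; P(6,2) = 30.
Final answer: S(6,2)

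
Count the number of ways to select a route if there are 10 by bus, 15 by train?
25

Solution: By the addition principle: 10 + 15 = 25.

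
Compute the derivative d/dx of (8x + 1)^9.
72(8x + 1)^8
Chain rule: 9(8x+1)^{8} × 8 = 72(8x+1)^{8}.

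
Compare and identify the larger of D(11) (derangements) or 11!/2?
11!/2

Working:
D(11) = (11-1)·[D(10) + D(9)] = 10·[1,334,961 + 133,496] = 14,684,570; 11!/2 = 39,916,800/2 = 19,958,400.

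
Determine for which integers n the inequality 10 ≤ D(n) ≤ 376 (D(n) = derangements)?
5, 6
Using D(n) = (n−1)[D(n−1) + D(n−2)] with D(1)=0, D(2)=1: D(4)=9; D(5)=44; D(6)=265; D(7)=1,854. So valid n = 5, 6.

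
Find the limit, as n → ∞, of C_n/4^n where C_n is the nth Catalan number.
C_n ~ 4^n/(n^(3/2)√π), so n^0·C_n/4^n ~ n^(0 − 3/2)/√π → 0.

Answer: 0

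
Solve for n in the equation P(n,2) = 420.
21
P(n,2) = n(n−1) is increasing in n; n(n−1) ≈ (n−0.5)^2 = 420 gives n ≈ 21.0. Check: P(19,2) = 342, P(20,2) = 380, P(21,2) = 420 ✓. So n = 21.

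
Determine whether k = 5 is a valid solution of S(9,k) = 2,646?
No

Reasoning: S(9,5) = 5·S(8,5) + S(8,4) = 5·1,050 + 1,701 = 6,951, which does not equal 2,646.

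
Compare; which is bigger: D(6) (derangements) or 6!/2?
6!/2

Explanation: D(6) = (6-1)·[D(5) + D(4)] = 5·[44 + 9] = 265; 6!/2 = 720/2 = 360.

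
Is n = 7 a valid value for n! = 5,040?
Yes

7! = 7·6! = 7·720 = 5,040, which equals 5,040.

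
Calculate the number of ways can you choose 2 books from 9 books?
36

Reasoning: C(9,2) = 9! / (2! × (9-2)!)
         = 9! / (2! × 7!)
         = 36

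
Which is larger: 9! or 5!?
9!

9!=362,880, 5!=120. 9! > 5!.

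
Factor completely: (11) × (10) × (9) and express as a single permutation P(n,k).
P(11,3) = 11!/(8)!

Working:
Product of 3 consecutive descending integers starting at 11: P(11,3) = 11!/8! = 990.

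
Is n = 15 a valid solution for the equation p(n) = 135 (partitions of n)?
No

Solution: Pentagonal recurrence p(n) = p(n−1) + p(n−2) − p(n−5) − p(n−7) + …: p(15) = p(14) + p(13) − p(10) − p(8) + p(3) + p(0) = 135 + 101 − 42 − 22 + 3 + 1 = 176, which does not equal 135.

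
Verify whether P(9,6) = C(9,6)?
False

Explanation: P(9,6) = 60,480 but C(9,6) = 84; they differ by a factor of 6! = 720, so the statement does not hold.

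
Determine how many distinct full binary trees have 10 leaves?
4,862

Solution: Using the Catalan number formula: C_n = C(2n, n) / (n+1)
C_9 = C(18, 9) / (9+1)
     = 48620 / 10
     = 4,862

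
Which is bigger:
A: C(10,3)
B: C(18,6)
B

Solution: A=C(10,3)=120, B=C(18,6)=18,564.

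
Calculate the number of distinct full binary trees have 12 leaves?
58,786

Reasoning: Using the Catalan number formula: C_n = C(2n, n) / (n+1)
C_11 = C(22, 11) / (11+1)
     = 705432 / 12
     = 58,786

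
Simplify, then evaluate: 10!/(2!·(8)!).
45
This is C(10,2) = 45.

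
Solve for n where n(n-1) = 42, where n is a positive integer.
7

n² − n − 42 = 0, so n = (1 ± √(1 + 4·42))/2 = (1 ± √169)/2 = (1 ± 13)/2, i.e. n = 7 or n = -6. Taking the positive root, n = 7 (check: 7×6 = 42).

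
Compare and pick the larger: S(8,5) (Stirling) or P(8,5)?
S(8,5) = 5·S(7,5) + S(7,4) = 5·140 + 350 = 1,050; P(8,5) = 6,720.

Answer: P(8,5)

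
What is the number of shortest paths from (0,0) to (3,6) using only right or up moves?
84

Reasoning: Choose 3 rights from 9 moves: C(9,3) = 84.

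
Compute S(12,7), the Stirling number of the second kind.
627,396

Using the Stirling recurrence: S(n,k) = k·S(n-1,k) + S(n-1,k-1)
S(12,7) = 7·S(11,7) + S(11,6)
         = 7·63987 + 179487
         = 447909 + 179487
         = 627,396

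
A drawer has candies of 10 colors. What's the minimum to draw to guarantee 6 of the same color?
51

Solution: Worst case: 5 of each = 50. One more: 51.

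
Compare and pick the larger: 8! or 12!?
12!

Working:
8!=40,320, 12!=479,001,600. 12! > 8!.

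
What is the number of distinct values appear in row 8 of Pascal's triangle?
5

Explanation: Row 8 has entries C(8,0)..C(8,8); by symmetry C(8,k)=C(8,8-k), giving 5 distinct values.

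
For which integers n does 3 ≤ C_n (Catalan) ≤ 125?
C_2=2; C_3=5; C_4=14; C_5=42; C_6=132. So valid n = 3, 4, 5.

Answer: 3, 4, 5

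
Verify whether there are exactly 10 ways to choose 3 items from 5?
True

Working:
C(5,3) = 10.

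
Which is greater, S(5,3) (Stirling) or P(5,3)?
P(5,3)

Reasoning: S(5,3) = 3·S(4,3) + S(4,2) = 3·6 + 7 = 25; P(5,3) = 60.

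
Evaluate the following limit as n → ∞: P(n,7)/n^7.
1

Explanation: P(n,7) = n(n-1)···(n-6) ≈ n^7 for large n. Limit = 1.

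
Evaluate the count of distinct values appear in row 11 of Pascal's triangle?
6

Row 11 has entries C(11,0)..C(11,11); by symmetry C(11,k)=C(11,11-k), giving 6 distinct values.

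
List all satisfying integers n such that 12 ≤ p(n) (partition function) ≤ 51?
7, 8, 9, 10

Explanation: Tabulating p(n) via p(n) = p(n−1) + p(n−2) − p(n−5) − p(n−7) + …: p(6)=11; p(7)=15; p(8)=22; p(9)=30; p(10)=42; p(11)=56. So valid n = 7, 8, 9, 10.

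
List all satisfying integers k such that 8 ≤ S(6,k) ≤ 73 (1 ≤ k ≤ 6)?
2, 4, 5

Explanation: S(6,1)=1; S(6,2)=31; S(6,3)=90; S(6,4)=65; S(6,5)=15; S(6,6)=1. So valid k = 2, 4, 5.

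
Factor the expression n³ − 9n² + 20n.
n(n − 4)(n − 5)

Working:
n³ − 9n² + 20n = n(n² − 9n + 20) = n(n − 4)(n − 5).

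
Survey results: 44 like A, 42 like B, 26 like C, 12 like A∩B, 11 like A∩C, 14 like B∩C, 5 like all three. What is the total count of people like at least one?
80

Explanation: |A∪B∪C| = 44+42+26-12-11-14+5 = 80.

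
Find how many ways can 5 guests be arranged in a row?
Arrangements of 5 distinct objects: 5! = 120.

Answer: 120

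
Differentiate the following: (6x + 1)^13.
78(6x + 1)^12

Reasoning: Chain rule: 13(6x+1)^{12} × 6 = 78(6x+1)^{12}.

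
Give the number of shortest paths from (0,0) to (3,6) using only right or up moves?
84

Reasoning: Choose 3 rights from 9 moves: C(9,3) = 84.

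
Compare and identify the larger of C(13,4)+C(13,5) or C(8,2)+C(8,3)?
C(13,4)+C(13,5)
First=2,002, Second=84.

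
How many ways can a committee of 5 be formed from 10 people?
C(10,5) = 10! / (5! × (10-5)!)
         = 10! / (5! × 5!)
         = 252
Final answer: 252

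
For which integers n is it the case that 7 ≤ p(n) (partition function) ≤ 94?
5, 6, 7, 8, 9, 10, 11, 12
Tabulating p(n) via p(n) = p(n−1) + p(n−2) − p(n−5) − p(n−7) + …: p(4)=5; p(5)=7; p(6)=11; p(7)=15; p(8)=22; p(9)=30; p(10)=42; p(11)=56; p(12)=77; p(13)=101. So valid n = 5, 6, 7, 8, 9, 10, 11, 12.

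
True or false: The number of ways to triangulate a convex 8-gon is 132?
True

Explanation: Triangulations of a convex 8-gon are counted by the Catalan number C_6: C_6 = C(12,6)/(6+1) = 924/7 = 132.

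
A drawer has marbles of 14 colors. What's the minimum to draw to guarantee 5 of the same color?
57

Worst case: 4 of each = 56. One more: 57.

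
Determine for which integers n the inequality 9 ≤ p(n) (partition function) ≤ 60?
6, 7, 8, 9, 10, 11
Tabulating p(n) via p(n) = p(n−1) + p(n−2) − p(n−5) − p(n−7) + …: p(5)=7; p(6)=11; p(7)=15; p(8)=22; p(9)=30; p(10)=42; p(11)=56; p(12)=77. So valid n = 6, 7, 8, 9, 10, 11.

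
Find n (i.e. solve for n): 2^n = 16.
4
2^4 = 16, so n = 4.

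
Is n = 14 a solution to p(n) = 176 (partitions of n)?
No

Solution: Pentagonal recurrence p(n) = p(n−1) + p(n−2) − p(n−5) − p(n−7) + …: p(14) = p(13) + p(12) − p(9) − p(7) + p(2) = 101 + 77 − 30 − 15 + 2 = 135, which does not equal 176.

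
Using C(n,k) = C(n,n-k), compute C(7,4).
35

C(7,4) = C(7,3) = 35.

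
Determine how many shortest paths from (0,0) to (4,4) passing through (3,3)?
40
To (3,3): C(6,3)=20. From there: C(2,1)=2. Total: 40.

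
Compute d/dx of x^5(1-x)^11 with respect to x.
5x^4(1-x)^11 - 11x^5(1-x)^10

Explanation: Product rule: 5x^{4}(1-x)^{11} + x^5·(-11)(1-x)^{10}.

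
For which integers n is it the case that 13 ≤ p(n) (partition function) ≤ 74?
7, 8, 9, 10, 11

Solution: Tabulating p(n) via p(n) = p(n−1) + p(n−2) − p(n−5) − p(n−7) + …: p(6)=11; p(7)=15; p(8)=22; p(9)=30; p(10)=42; p(11)=56; p(12)=77. So valid n = 7, 8, 9, 10, 11.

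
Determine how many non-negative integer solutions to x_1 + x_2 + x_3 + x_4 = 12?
455

Working:
C(12+4-1, 4-1) = 455.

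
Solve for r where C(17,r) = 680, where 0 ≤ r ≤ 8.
C(17,r) is increasing for 0 ≤ r ≤ 8. Stepping up (C(17,r+1) = C(17,r)·(17−r)/(r+1)): C(17,1) = 17, C(17,2) = 136, C(17,3) = 680 ✓. So r = 3.
Final answer: 3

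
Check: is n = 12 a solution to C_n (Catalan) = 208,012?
C_12 = C(24,12)/(12+1) = 2,704,156/13 = 208,012, which equals 208,012.
Final answer: Yes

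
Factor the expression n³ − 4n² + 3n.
n(n − 1)(n − 3)
n³ − 4n² + 3n = n(n² − 4n + 3) = n(n − 1)(n − 3).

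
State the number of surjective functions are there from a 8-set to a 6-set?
191,520

Working:
Onto functions = 6! × S(8,6)
First compute S(8,6) via recurrence:
Using the Stirling recurrence: S(n,k) = k·S(n-1,k) + S(n-1,k-1)
S(8,6) = 6·S(7,6) + S(7,5)
         = 6·21 + 140
         = 126 + 140
         = 266
Then: 720 × 266 = 191,520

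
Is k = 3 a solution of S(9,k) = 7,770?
No

Reasoning: S(9,3) = 3·S(8,3) + S(8,2) = 3·966 + 127 = 3,025, which does not equal 7,770.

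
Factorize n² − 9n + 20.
(n − 4)(n − 5)

Explanation: Seek roots whose sum is 9 and product is 20: (4, 5). So n² − 9n + 20 = (n − 4)(n − 5).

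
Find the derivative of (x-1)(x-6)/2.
d/dx[(x-1)(x-6)] = (x-6) + (x-1) = 2x - 7. Dividing by 2 gives (2x - 7)/2.
Final answer: (2x - 7)/2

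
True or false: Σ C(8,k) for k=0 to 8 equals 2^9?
False

Explanation: Binomial theorem: Σ C(8,k) = (1+1)^8 = 2^8 = 256; RHS 2^9 = 512.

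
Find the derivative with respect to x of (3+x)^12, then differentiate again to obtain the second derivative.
132(3+x)^10

Working:
First derivative: 12(3+x)^{11}. Second derivative: 12·11·(3+x)^{10} = 132(3+x)^{10}.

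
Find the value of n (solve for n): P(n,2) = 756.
28

Solution: P(n,2) = n(n−1) is increasing in n; n(n−1) ≈ (n−0.5)^2 = 756 gives n ≈ 28.0. Check: P(26,2) = 650, P(27,2) = 702, P(28,2) = 756 ✓. So n = 28.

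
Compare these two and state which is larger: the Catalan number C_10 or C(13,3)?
C_10 = C(20,10)/(10+1) = 184,756/11 = 16,796; C(13,3) = 286.

Answer: C_10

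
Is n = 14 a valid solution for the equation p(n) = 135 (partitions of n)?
Yes

Reasoning: Pentagonal recurrence p(n) = p(n−1) + p(n−2) − p(n−5) − p(n−7) + …: p(14) = p(13) + p(12) − p(9) − p(7) + p(2) = 101 + 77 − 30 − 15 + 2 = 135, which equals 135.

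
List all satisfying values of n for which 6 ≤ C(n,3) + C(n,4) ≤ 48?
5, 6

Reasoning: C(4,3)+C(4,4)=5; C(5,3)+C(5,4)=15; C(6,3)+C(6,4)=35; C(7,3)+C(7,4)=70. So valid n = 5, 6.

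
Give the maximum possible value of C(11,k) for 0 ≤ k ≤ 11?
Maximum at k = 5 or k = 6: C(11,5) = 462.

Answer: 462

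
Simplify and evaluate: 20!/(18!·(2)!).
190

Explanation: This is C(20,18) = 190.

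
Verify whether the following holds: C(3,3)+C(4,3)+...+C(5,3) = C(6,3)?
False

Hockey stick identity gives Σ = C(6,4) = 15; RHS C(6,3) = 20.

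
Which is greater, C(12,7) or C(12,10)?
C(12,7)

C(12,7)=792, C(12,10)=66.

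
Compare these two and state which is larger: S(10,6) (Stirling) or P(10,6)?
P(10,6)

Reasoning: S(10,6) = 6·S(9,6) + S(9,5) = 6·2,646 + 6,951 = 22,827; P(10,6) = 151,200.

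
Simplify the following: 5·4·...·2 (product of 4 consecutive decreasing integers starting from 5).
This is P(5,4) = 5!/(1)! = 120.
Final answer: 120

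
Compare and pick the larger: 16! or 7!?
16!
16!=20,922,789,888,000, 7!=5,040. 16! > 7!.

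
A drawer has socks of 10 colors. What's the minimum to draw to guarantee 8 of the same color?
71
Worst case: 7 of each = 70. One more: 71.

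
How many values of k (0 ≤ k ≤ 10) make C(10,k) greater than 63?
Row 10 is unimodal and symmetric about k=10/2. C(10,2)=45 ≤ 63; C(10,3)=120 > 63; by symmetry C(10,k) > 63 for k = 3..7. That's 7 - 3 + 1 = 5 values.
Final answer: 5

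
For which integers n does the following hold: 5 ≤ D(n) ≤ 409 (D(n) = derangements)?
4, 5, 6

Using D(n) = (n−1)[D(n−1) + D(n−2)] with D(1)=0, D(2)=1: D(3)=2; D(4)=9; D(5)=44; D(6)=265; D(7)=1,854. So valid n = 4, 5, 6.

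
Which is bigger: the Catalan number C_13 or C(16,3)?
C_13

Solution: C_13 = C(26,13)/(13+1) = 10,400,600/14 = 742,900; C(16,3) = 560.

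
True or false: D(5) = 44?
Derangements of 5 elements: D(5) = (5-1)·[D(4) + D(3)] = 4·[9 + 2] = 44.

Answer: True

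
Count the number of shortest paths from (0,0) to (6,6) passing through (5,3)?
To (5,3): C(8,5)=56. From there: C(4,1)=4. Total: 224.

Answer: 224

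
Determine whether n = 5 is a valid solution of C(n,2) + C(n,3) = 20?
C(5,2) + C(5,3) = 10 + 10 = 20, which equals 20.
Final answer: Yes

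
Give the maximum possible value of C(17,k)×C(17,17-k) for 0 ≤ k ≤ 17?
590,976,100

C(17,k)·C(17,17-k) = C(17,k)², maximised at the centre k = 8: C(17,8)² = 590,976,100.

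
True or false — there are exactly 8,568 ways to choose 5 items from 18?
True

Solution: C(18,5) = 8,568.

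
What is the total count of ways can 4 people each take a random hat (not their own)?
Using D(n) = (n-1)[D(n-1) + D(n-2)]:
D(4) = (4-1) × [D(3) + D(2)]
      = 3 × [2 + 1]
      = 3 × 3
      = 9
Final answer: 9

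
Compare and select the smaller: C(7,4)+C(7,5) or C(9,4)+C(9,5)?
First=56, Second=252.

Answer: C(7,4)+C(7,5)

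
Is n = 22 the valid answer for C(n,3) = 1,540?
Yes

Solution: C(22,3) = 22·21·20/3! = 9,240/6 = 1,540, which equals 1,540.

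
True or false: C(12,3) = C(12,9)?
True

Solution: C(12,3) = C(12,12-3) by the symmetry property; both equal 220.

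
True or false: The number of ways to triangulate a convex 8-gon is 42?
False

Working:
Triangulations of a convex 8-gon are counted by the Catalan number C_6: C_6 = C(12,6)/(6+1) = 924/7 = 132.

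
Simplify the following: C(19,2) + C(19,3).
1,140

Reasoning: By Pascal's identity: C(20,3) = 1,140.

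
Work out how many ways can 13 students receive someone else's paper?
2,290,792,932

Using D(n) = (n-1)[D(n-1) + D(n-2)]:
D(13) = (13-1) × [D(12) + D(11)]
      = 12 × [176214841 + 14684570]
      = 12 × 190899411
      = 2,290,792,932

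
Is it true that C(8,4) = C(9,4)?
False

Explanation: LHS = C(8,4) = 70; RHS = C(9,4) = 126. 70 ≠ 126, so the statement does not hold.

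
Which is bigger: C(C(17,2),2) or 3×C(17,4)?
C(C(17,2),2)

Working:
C(C(17,2),2)=9,180, 3×C(17,4)=7,140.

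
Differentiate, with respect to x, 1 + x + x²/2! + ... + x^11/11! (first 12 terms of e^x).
Differentiating term by term gives the first 11 terms of e^x.
Final answer: 1 + x + x²/2! + ... + x^10/10!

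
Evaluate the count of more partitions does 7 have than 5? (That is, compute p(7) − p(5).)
8
Pentagonal recurrence p(n) = p(n−1) + p(n−2) − p(n−5) − p(n−7) + …: p(7) = p(6) + p(5) − p(2) − p(0) = 11 + 7 − 2 − 1 = 15.
p(5) = p(4) + p(3) − p(0) = 5 + 3 − 1 = 7.
Difference = 15 − 7 = 8.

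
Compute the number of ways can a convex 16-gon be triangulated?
2,674,440

Explanation: Using the Catalan number formula: C_n = C(2n, n) / (n+1)
C_14 = C(28, 14) / (14+1)
     = 40116600 / 15
     = 2,674,440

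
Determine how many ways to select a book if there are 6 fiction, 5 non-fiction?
By the addition principle: 6 + 5 = 11.
Final answer: 11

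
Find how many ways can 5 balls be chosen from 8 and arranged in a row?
6,720
P(8,5) = 8!/(8-5)! = 6,720.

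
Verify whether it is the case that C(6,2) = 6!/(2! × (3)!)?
False
The correct denominator is 2!×4!, giving C(6,2) = 15; the stated RHS is 6!/(2!×3!) = 60 ≠ 15, so the statement does not hold.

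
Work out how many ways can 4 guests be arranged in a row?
24

Working:
Arrangements of 4 distinct objects: 4! = 24.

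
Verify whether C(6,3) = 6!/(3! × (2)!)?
The correct denominator is 3!×3!, giving C(6,3) = 20; the stated RHS is 6!/(3!×2!) = 60 ≠ 20, so the statement does not hold.
Final answer: False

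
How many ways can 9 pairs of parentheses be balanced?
4,862

Solution: Using the Catalan number formula: C_n = C(2n, n) / (n+1)
C_9 = C(18, 9) / (9+1)
     = 48620 / 10
     = 4,862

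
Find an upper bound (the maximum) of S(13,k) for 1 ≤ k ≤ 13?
9,321,312

Row S(13,k) for k = 1..13 (via S(n,k) = k·S(n−1,k) + S(n−1,k−1)): 1, 4,095, 261,625, 2,532,530, 7,508,501, 9,321,312, 5,715,424, 1,899,612, 359,502, 39,325, 2,431, 78, 1. The row is unimodal; maximum at k = 6: 9,321,312.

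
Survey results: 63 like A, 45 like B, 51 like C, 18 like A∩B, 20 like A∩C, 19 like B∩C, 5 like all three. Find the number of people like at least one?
107

Solution: |A∪B∪C| = 63+45+51-18-20-19+5 = 107.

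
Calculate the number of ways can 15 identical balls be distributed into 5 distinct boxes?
3,876

Solution: C(15+5-1, 5-1) = C(19, 4) = 3,876.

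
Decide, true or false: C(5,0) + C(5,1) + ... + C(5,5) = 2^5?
True

Solution: Binomial theorem with x = y = 1: Σ C(5,i) = (1+1)^5 = 2^5 = 32. The statement holds.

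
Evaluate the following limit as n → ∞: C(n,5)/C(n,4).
C(n,5)/C(n,4) = (n-4)/5 → ∞ as n → ∞.

Answer: ∞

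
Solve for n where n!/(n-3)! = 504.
n!/(n-3)! = n×(n-1)×(n-2), a product of 3 consecutive integers ≈ (n−1)^3. 504^(1/3) + 1 ≈ 9.0; check n = 9: 9×8×7 = 504 ✓. So n = 9.

Answer: 9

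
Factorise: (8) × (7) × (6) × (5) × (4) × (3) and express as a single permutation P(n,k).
P(8,6) = 8!/(2)!

Reasoning: Product of 6 consecutive descending integers starting at 8: P(8,6) = 8!/2! = 20,160.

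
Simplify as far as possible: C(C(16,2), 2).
C(16,2) = 120, then C(120, 2) = 7,140.

Answer: 7,140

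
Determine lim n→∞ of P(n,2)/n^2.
1

P(n,2) = n(n-1) ≈ n^2 for large n. Limit = 1.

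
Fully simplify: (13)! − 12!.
5,748,019,200
(13)! − 12! = (13)·12! − 12! = (13−1)·12! = 12·12! = 5,748,019,200.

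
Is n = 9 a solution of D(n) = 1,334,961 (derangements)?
No

Reasoning: D(9) = (9-1)·[D(8) + D(7)] = 8·[14,833 + 1,854] = 133,496, which does not equal 1,334,961.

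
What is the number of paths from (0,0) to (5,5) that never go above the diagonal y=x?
42

Explanation: Counted by the Catalan number C_5: C_5 = C(10,5)/(5+1) = 252/6 = 42.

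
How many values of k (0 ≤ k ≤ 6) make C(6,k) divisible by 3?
4

Explanation: Checking C(6,k) mod 3 for k = 0..6: divisible at k = 1, 2, 4, 5. That's 4 values.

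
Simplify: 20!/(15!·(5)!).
15,504

Reasoning: This is C(20,15) = 15,504.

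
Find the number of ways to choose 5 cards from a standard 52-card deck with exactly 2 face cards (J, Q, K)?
652,080

Explanation: 12 face cards and 40 non-face cards: C(12,2) × C(40,3) = 66 × 9,880 = 652,080.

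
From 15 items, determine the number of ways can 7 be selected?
6,435

Solution: C(15,7) = 15! / (7! × (15-7)!)
         = 15! / (7! × 8!)
         = 6,435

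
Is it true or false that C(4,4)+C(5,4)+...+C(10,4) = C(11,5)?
True

Solution: Hockey stick identity gives Σ = C(11,5) = 462; RHS C(11,5) = 462.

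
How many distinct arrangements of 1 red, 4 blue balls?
5

Reasoning: Multinomial: 5!/(1! × 4!) = 5.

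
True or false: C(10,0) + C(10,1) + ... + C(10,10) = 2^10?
Binomial theorem with x = y = 1: Σ C(10,i) = (1+1)^10 = 2^10 = 1,024. The statement holds.
Final answer: True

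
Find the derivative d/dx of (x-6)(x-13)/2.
d/dx[(x-6)(x-13)] = (x-13) + (x-6) = 2x - 19. Dividing by 2 gives (2x - 19)/2.
Final answer: (2x - 19)/2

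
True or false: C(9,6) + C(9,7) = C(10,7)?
Pascal's identity: LHS = 84 + 36 = 120; RHS = C(10,7) = 120. Both sides agree, so the statement holds.

Answer: True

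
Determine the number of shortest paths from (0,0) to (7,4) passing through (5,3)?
168
To (5,3): C(8,5)=56. From there: C(3,2)=3. Total: 168.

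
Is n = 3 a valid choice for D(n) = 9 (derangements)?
D(3) = (3-1)·[D(2) + D(1)] = 2·[1 + 0] = 2, which does not equal 9.
Final answer: No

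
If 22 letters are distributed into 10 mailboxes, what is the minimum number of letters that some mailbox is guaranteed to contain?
3

Explanation: Pigeonhole: ⌈22/10⌉ = 3.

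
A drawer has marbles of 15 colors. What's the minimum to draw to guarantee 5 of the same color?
Worst case: 4 of each = 60. One more: 61.
Final answer: 61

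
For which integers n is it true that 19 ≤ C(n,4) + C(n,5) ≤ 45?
6

C(5,4)+C(5,5)=6; C(6,4)+C(6,5)=21; C(7,4)+C(7,5)=56. So valid n = 6.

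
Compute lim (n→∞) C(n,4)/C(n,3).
∞
C(n,4)/C(n,3) = (n-3)/4 → ∞ as n → ∞.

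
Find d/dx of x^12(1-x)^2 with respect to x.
12x^11(1-x)^2 - 2x^12(1-x)^1
Product rule: 12x^{11}(1-x)^{2} + x^12·(-2)(1-x)^{1}.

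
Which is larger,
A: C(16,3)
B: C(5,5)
A
A=C(16,3)=560, B=C(5,5)=1.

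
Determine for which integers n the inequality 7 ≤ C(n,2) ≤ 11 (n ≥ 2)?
C(4,2)=6; C(5,2)=10; C(6,2)=15. So valid n = 5.

Answer: 5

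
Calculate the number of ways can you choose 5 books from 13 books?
1,287

Reasoning: C(13,5) = 13! / (5! × (13-5)!)
         = 13! / (5! × 8!)
         = 1,287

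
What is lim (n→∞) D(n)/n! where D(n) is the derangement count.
1/e

Reasoning: D(n)/n! → 1/e ≈ 0.3679 as n → ∞.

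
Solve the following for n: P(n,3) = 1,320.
12

Working:
P(n,3) = n(n−1)(n−2) is increasing in n; n(n−1)(n−2) ≈ (n−1)^3 = 1,320 gives n ≈ 12.0. Check: P(10,3) = 720, P(11,3) = 990, P(12,3) = 1,320 ✓. So n = 12.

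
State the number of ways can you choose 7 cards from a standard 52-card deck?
C(52,7) = 133,784,560.

Answer: 133,784,560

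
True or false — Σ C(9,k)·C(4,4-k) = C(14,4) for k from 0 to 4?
False
Vandermonde's identity gives C(13,4) = 715; RHS C(14,4) = 1,001.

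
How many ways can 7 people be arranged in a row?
5,040

Reasoning: Arrangements of 7 distinct objects: 7! = 5,040.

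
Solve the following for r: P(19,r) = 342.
P(19,r) = 19·18·…·(19−r+1), a product of r factors. Multiplying down from 19: 19 = 19; 19·18 = 342 ✓ (2 factors). So r = 2.
Final answer: 2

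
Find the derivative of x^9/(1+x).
Quotient rule: [9x^{8}(1+x) - x^9]/(1+x)².
Final answer: (9x^8(1+x) - x^9)/(1+x)²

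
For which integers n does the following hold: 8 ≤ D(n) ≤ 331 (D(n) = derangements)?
4, 5, 6

Working:
Using D(n) = (n−1)[D(n−1) + D(n−2)] with D(1)=0, D(2)=1: D(3)=2; D(4)=9; D(5)=44; D(6)=265; D(7)=1,854. So valid n = 4, 5, 6.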